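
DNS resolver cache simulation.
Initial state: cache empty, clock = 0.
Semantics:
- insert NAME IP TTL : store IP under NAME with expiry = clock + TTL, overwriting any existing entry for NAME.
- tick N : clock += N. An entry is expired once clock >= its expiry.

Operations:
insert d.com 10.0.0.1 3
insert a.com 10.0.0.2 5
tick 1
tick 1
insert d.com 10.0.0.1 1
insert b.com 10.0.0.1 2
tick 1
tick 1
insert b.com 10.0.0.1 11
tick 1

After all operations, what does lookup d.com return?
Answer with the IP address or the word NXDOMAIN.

Op 1: insert d.com -> 10.0.0.1 (expiry=0+3=3). clock=0
Op 2: insert a.com -> 10.0.0.2 (expiry=0+5=5). clock=0
Op 3: tick 1 -> clock=1.
Op 4: tick 1 -> clock=2.
Op 5: insert d.com -> 10.0.0.1 (expiry=2+1=3). clock=2
Op 6: insert b.com -> 10.0.0.1 (expiry=2+2=4). clock=2
Op 7: tick 1 -> clock=3. purged={d.com}
Op 8: tick 1 -> clock=4. purged={b.com}
Op 9: insert b.com -> 10.0.0.1 (expiry=4+11=15). clock=4
Op 10: tick 1 -> clock=5. purged={a.com}
lookup d.com: not in cache (expired or never inserted)

Answer: NXDOMAIN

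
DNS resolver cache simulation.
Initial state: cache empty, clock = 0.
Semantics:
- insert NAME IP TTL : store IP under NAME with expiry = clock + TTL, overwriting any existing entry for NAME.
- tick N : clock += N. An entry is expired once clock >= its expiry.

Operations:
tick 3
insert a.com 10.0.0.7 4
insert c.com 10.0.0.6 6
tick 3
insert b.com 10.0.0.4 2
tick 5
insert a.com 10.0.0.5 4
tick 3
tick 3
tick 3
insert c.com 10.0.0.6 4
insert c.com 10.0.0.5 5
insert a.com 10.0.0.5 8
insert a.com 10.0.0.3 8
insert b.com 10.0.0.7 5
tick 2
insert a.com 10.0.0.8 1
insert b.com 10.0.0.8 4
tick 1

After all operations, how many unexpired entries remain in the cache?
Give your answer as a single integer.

Answer: 2

Derivation:
Op 1: tick 3 -> clock=3.
Op 2: insert a.com -> 10.0.0.7 (expiry=3+4=7). clock=3
Op 3: insert c.com -> 10.0.0.6 (expiry=3+6=9). clock=3
Op 4: tick 3 -> clock=6.
Op 5: insert b.com -> 10.0.0.4 (expiry=6+2=8). clock=6
Op 6: tick 5 -> clock=11. purged={a.com,b.com,c.com}
Op 7: insert a.com -> 10.0.0.5 (expiry=11+4=15). clock=11
Op 8: tick 3 -> clock=14.
Op 9: tick 3 -> clock=17. purged={a.com}
Op 10: tick 3 -> clock=20.
Op 11: insert c.com -> 10.0.0.6 (expiry=20+4=24). clock=20
Op 12: insert c.com -> 10.0.0.5 (expiry=20+5=25). clock=20
Op 13: insert a.com -> 10.0.0.5 (expiry=20+8=28). clock=20
Op 14: insert a.com -> 10.0.0.3 (expiry=20+8=28). clock=20
Op 15: insert b.com -> 10.0.0.7 (expiry=20+5=25). clock=20
Op 16: tick 2 -> clock=22.
Op 17: insert a.com -> 10.0.0.8 (expiry=22+1=23). clock=22
Op 18: insert b.com -> 10.0.0.8 (expiry=22+4=26). clock=22
Op 19: tick 1 -> clock=23. purged={a.com}
Final cache (unexpired): {b.com,c.com} -> size=2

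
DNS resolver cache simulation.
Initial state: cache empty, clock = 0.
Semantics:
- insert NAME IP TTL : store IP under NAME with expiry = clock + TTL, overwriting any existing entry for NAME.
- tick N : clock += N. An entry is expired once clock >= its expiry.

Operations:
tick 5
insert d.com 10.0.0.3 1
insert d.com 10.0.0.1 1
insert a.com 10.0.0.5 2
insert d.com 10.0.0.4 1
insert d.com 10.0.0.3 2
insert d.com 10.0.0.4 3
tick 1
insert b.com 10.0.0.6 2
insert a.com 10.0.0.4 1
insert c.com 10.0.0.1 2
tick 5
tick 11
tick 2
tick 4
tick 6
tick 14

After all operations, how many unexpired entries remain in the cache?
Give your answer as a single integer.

Op 1: tick 5 -> clock=5.
Op 2: insert d.com -> 10.0.0.3 (expiry=5+1=6). clock=5
Op 3: insert d.com -> 10.0.0.1 (expiry=5+1=6). clock=5
Op 4: insert a.com -> 10.0.0.5 (expiry=5+2=7). clock=5
Op 5: insert d.com -> 10.0.0.4 (expiry=5+1=6). clock=5
Op 6: insert d.com -> 10.0.0.3 (expiry=5+2=7). clock=5
Op 7: insert d.com -> 10.0.0.4 (expiry=5+3=8). clock=5
Op 8: tick 1 -> clock=6.
Op 9: insert b.com -> 10.0.0.6 (expiry=6+2=8). clock=6
Op 10: insert a.com -> 10.0.0.4 (expiry=6+1=7). clock=6
Op 11: insert c.com -> 10.0.0.1 (expiry=6+2=8). clock=6
Op 12: tick 5 -> clock=11. purged={a.com,b.com,c.com,d.com}
Op 13: tick 11 -> clock=22.
Op 14: tick 2 -> clock=24.
Op 15: tick 4 -> clock=28.
Op 16: tick 6 -> clock=34.
Op 17: tick 14 -> clock=48.
Final cache (unexpired): {} -> size=0

Answer: 0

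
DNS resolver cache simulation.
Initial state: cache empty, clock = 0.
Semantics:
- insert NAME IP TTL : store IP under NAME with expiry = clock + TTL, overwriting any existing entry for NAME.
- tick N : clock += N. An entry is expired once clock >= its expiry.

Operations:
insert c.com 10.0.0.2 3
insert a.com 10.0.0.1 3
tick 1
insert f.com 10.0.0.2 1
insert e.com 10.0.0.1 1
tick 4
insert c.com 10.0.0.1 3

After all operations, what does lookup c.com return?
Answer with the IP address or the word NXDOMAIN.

Op 1: insert c.com -> 10.0.0.2 (expiry=0+3=3). clock=0
Op 2: insert a.com -> 10.0.0.1 (expiry=0+3=3). clock=0
Op 3: tick 1 -> clock=1.
Op 4: insert f.com -> 10.0.0.2 (expiry=1+1=2). clock=1
Op 5: insert e.com -> 10.0.0.1 (expiry=1+1=2). clock=1
Op 6: tick 4 -> clock=5. purged={a.com,c.com,e.com,f.com}
Op 7: insert c.com -> 10.0.0.1 (expiry=5+3=8). clock=5
lookup c.com: present, ip=10.0.0.1 expiry=8 > clock=5

Answer: 10.0.0.1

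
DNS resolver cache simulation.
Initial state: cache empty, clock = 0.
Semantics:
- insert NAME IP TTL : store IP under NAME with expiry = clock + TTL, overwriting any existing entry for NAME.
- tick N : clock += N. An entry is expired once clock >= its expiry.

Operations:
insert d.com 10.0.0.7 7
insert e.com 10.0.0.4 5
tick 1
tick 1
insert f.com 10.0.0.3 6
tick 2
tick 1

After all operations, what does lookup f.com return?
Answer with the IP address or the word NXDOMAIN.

Answer: 10.0.0.3

Derivation:
Op 1: insert d.com -> 10.0.0.7 (expiry=0+7=7). clock=0
Op 2: insert e.com -> 10.0.0.4 (expiry=0+5=5). clock=0
Op 3: tick 1 -> clock=1.
Op 4: tick 1 -> clock=2.
Op 5: insert f.com -> 10.0.0.3 (expiry=2+6=8). clock=2
Op 6: tick 2 -> clock=4.
Op 7: tick 1 -> clock=5. purged={e.com}
lookup f.com: present, ip=10.0.0.3 expiry=8 > clock=5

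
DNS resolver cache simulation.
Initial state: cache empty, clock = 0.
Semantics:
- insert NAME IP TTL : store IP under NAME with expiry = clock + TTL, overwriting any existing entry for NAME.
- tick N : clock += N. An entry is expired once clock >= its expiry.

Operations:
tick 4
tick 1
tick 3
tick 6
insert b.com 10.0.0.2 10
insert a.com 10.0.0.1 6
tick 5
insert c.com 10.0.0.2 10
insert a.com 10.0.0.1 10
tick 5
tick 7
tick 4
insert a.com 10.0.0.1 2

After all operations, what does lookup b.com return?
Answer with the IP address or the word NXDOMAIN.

Op 1: tick 4 -> clock=4.
Op 2: tick 1 -> clock=5.
Op 3: tick 3 -> clock=8.
Op 4: tick 6 -> clock=14.
Op 5: insert b.com -> 10.0.0.2 (expiry=14+10=24). clock=14
Op 6: insert a.com -> 10.0.0.1 (expiry=14+6=20). clock=14
Op 7: tick 5 -> clock=19.
Op 8: insert c.com -> 10.0.0.2 (expiry=19+10=29). clock=19
Op 9: insert a.com -> 10.0.0.1 (expiry=19+10=29). clock=19
Op 10: tick 5 -> clock=24. purged={b.com}
Op 11: tick 7 -> clock=31. purged={a.com,c.com}
Op 12: tick 4 -> clock=35.
Op 13: insert a.com -> 10.0.0.1 (expiry=35+2=37). clock=35
lookup b.com: not in cache (expired or never inserted)

Answer: NXDOMAIN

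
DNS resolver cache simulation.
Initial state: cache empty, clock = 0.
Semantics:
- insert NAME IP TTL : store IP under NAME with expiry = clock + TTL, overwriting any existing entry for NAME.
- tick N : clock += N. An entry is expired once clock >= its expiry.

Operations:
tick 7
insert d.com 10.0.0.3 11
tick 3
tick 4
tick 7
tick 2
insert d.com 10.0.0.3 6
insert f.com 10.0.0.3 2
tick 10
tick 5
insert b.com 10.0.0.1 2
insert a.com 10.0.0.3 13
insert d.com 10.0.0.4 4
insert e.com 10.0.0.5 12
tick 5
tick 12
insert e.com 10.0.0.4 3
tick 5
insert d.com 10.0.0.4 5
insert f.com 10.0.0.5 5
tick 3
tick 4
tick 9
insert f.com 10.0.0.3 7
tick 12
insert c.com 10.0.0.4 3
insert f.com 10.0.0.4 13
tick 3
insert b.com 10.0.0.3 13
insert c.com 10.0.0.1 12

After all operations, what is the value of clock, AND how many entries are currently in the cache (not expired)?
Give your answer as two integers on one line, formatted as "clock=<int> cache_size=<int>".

Answer: clock=91 cache_size=3

Derivation:
Op 1: tick 7 -> clock=7.
Op 2: insert d.com -> 10.0.0.3 (expiry=7+11=18). clock=7
Op 3: tick 3 -> clock=10.
Op 4: tick 4 -> clock=14.
Op 5: tick 7 -> clock=21. purged={d.com}
Op 6: tick 2 -> clock=23.
Op 7: insert d.com -> 10.0.0.3 (expiry=23+6=29). clock=23
Op 8: insert f.com -> 10.0.0.3 (expiry=23+2=25). clock=23
Op 9: tick 10 -> clock=33. purged={d.com,f.com}
Op 10: tick 5 -> clock=38.
Op 11: insert b.com -> 10.0.0.1 (expiry=38+2=40). clock=38
Op 12: insert a.com -> 10.0.0.3 (expiry=38+13=51). clock=38
Op 13: insert d.com -> 10.0.0.4 (expiry=38+4=42). clock=38
Op 14: insert e.com -> 10.0.0.5 (expiry=38+12=50). clock=38
Op 15: tick 5 -> clock=43. purged={b.com,d.com}
Op 16: tick 12 -> clock=55. purged={a.com,e.com}
Op 17: insert e.com -> 10.0.0.4 (expiry=55+3=58). clock=55
Op 18: tick 5 -> clock=60. purged={e.com}
Op 19: insert d.com -> 10.0.0.4 (expiry=60+5=65). clock=60
Op 20: insert f.com -> 10.0.0.5 (expiry=60+5=65). clock=60
Op 21: tick 3 -> clock=63.
Op 22: tick 4 -> clock=67. purged={d.com,f.com}
Op 23: tick 9 -> clock=76.
Op 24: insert f.com -> 10.0.0.3 (expiry=76+7=83). clock=76
Op 25: tick 12 -> clock=88. purged={f.com}
Op 26: insert c.com -> 10.0.0.4 (expiry=88+3=91). clock=88
Op 27: insert f.com -> 10.0.0.4 (expiry=88+13=101). clock=88
Op 28: tick 3 -> clock=91. purged={c.com}
Op 29: insert b.com -> 10.0.0.3 (expiry=91+13=104). clock=91
Op 30: insert c.com -> 10.0.0.1 (expiry=91+12=103). clock=91
Final clock = 91
Final cache (unexpired): {b.com,c.com,f.com} -> size=3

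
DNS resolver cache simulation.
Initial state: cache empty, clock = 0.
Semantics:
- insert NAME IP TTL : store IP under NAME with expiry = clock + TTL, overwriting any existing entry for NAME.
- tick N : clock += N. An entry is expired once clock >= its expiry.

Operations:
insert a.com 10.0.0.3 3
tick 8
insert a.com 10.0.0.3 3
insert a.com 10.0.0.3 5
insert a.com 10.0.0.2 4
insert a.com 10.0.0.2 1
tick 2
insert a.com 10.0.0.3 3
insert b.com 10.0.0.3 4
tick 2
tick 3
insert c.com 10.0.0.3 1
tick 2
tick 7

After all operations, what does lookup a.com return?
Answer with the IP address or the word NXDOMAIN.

Answer: NXDOMAIN

Derivation:
Op 1: insert a.com -> 10.0.0.3 (expiry=0+3=3). clock=0
Op 2: tick 8 -> clock=8. purged={a.com}
Op 3: insert a.com -> 10.0.0.3 (expiry=8+3=11). clock=8
Op 4: insert a.com -> 10.0.0.3 (expiry=8+5=13). clock=8
Op 5: insert a.com -> 10.0.0.2 (expiry=8+4=12). clock=8
Op 6: insert a.com -> 10.0.0.2 (expiry=8+1=9). clock=8
Op 7: tick 2 -> clock=10. purged={a.com}
Op 8: insert a.com -> 10.0.0.3 (expiry=10+3=13). clock=10
Op 9: insert b.com -> 10.0.0.3 (expiry=10+4=14). clock=10
Op 10: tick 2 -> clock=12.
Op 11: tick 3 -> clock=15. purged={a.com,b.com}
Op 12: insert c.com -> 10.0.0.3 (expiry=15+1=16). clock=15
Op 13: tick 2 -> clock=17. purged={c.com}
Op 14: tick 7 -> clock=24.
lookup a.com: not in cache (expired or never inserted)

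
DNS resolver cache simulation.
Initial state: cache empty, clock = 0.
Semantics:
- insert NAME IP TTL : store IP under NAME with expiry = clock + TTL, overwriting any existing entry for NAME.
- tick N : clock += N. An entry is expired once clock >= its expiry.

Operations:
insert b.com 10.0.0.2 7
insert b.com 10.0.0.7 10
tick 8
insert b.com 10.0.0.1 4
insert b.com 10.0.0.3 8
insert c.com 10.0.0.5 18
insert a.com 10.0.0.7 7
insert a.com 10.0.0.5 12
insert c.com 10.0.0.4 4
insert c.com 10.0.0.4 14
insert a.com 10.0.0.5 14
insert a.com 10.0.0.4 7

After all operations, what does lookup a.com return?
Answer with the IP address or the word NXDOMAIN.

Answer: 10.0.0.4

Derivation:
Op 1: insert b.com -> 10.0.0.2 (expiry=0+7=7). clock=0
Op 2: insert b.com -> 10.0.0.7 (expiry=0+10=10). clock=0
Op 3: tick 8 -> clock=8.
Op 4: insert b.com -> 10.0.0.1 (expiry=8+4=12). clock=8
Op 5: insert b.com -> 10.0.0.3 (expiry=8+8=16). clock=8
Op 6: insert c.com -> 10.0.0.5 (expiry=8+18=26). clock=8
Op 7: insert a.com -> 10.0.0.7 (expiry=8+7=15). clock=8
Op 8: insert a.com -> 10.0.0.5 (expiry=8+12=20). clock=8
Op 9: insert c.com -> 10.0.0.4 (expiry=8+4=12). clock=8
Op 10: insert c.com -> 10.0.0.4 (expiry=8+14=22). clock=8
Op 11: insert a.com -> 10.0.0.5 (expiry=8+14=22). clock=8
Op 12: insert a.com -> 10.0.0.4 (expiry=8+7=15). clock=8
lookup a.com: present, ip=10.0.0.4 expiry=15 > clock=8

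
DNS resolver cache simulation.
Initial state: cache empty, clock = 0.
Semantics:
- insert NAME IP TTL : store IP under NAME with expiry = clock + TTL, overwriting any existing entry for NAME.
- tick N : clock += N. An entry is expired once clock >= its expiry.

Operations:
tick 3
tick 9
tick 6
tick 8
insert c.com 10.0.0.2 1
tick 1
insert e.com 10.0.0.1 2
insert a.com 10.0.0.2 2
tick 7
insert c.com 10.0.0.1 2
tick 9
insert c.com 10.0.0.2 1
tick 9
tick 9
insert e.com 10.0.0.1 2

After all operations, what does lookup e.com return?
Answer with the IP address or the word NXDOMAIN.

Op 1: tick 3 -> clock=3.
Op 2: tick 9 -> clock=12.
Op 3: tick 6 -> clock=18.
Op 4: tick 8 -> clock=26.
Op 5: insert c.com -> 10.0.0.2 (expiry=26+1=27). clock=26
Op 6: tick 1 -> clock=27. purged={c.com}
Op 7: insert e.com -> 10.0.0.1 (expiry=27+2=29). clock=27
Op 8: insert a.com -> 10.0.0.2 (expiry=27+2=29). clock=27
Op 9: tick 7 -> clock=34. purged={a.com,e.com}
Op 10: insert c.com -> 10.0.0.1 (expiry=34+2=36). clock=34
Op 11: tick 9 -> clock=43. purged={c.com}
Op 12: insert c.com -> 10.0.0.2 (expiry=43+1=44). clock=43
Op 13: tick 9 -> clock=52. purged={c.com}
Op 14: tick 9 -> clock=61.
Op 15: insert e.com -> 10.0.0.1 (expiry=61+2=63). clock=61
lookup e.com: present, ip=10.0.0.1 expiry=63 > clock=61

Answer: 10.0.0.1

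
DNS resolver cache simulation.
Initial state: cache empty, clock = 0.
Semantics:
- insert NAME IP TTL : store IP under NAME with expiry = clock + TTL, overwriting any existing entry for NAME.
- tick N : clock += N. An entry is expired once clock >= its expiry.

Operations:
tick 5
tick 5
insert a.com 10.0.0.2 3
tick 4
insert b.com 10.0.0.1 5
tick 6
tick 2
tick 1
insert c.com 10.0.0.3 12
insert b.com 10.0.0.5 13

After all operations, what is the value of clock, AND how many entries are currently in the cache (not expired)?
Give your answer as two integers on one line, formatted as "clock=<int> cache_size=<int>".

Answer: clock=23 cache_size=2

Derivation:
Op 1: tick 5 -> clock=5.
Op 2: tick 5 -> clock=10.
Op 3: insert a.com -> 10.0.0.2 (expiry=10+3=13). clock=10
Op 4: tick 4 -> clock=14. purged={a.com}
Op 5: insert b.com -> 10.0.0.1 (expiry=14+5=19). clock=14
Op 6: tick 6 -> clock=20. purged={b.com}
Op 7: tick 2 -> clock=22.
Op 8: tick 1 -> clock=23.
Op 9: insert c.com -> 10.0.0.3 (expiry=23+12=35). clock=23
Op 10: insert b.com -> 10.0.0.5 (expiry=23+13=36). clock=23
Final clock = 23
Final cache (unexpired): {b.com,c.com} -> size=2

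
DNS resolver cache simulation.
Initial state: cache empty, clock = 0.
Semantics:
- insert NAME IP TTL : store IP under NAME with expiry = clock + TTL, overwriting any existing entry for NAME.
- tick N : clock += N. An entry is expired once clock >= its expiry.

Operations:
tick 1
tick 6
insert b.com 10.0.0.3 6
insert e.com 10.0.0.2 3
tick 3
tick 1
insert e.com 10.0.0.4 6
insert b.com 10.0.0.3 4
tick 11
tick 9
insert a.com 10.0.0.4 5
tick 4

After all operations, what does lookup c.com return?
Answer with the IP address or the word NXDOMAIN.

Op 1: tick 1 -> clock=1.
Op 2: tick 6 -> clock=7.
Op 3: insert b.com -> 10.0.0.3 (expiry=7+6=13). clock=7
Op 4: insert e.com -> 10.0.0.2 (expiry=7+3=10). clock=7
Op 5: tick 3 -> clock=10. purged={e.com}
Op 6: tick 1 -> clock=11.
Op 7: insert e.com -> 10.0.0.4 (expiry=11+6=17). clock=11
Op 8: insert b.com -> 10.0.0.3 (expiry=11+4=15). clock=11
Op 9: tick 11 -> clock=22. purged={b.com,e.com}
Op 10: tick 9 -> clock=31.
Op 11: insert a.com -> 10.0.0.4 (expiry=31+5=36). clock=31
Op 12: tick 4 -> clock=35.
lookup c.com: not in cache (expired or never inserted)

Answer: NXDOMAIN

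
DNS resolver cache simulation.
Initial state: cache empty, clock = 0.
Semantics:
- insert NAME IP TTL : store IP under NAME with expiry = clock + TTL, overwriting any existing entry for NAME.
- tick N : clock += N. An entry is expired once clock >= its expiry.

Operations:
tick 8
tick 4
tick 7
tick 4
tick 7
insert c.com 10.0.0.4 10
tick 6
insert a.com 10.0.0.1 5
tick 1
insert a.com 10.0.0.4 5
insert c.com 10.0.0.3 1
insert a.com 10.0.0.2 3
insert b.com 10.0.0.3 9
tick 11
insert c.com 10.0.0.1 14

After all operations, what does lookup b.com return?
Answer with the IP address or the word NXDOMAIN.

Op 1: tick 8 -> clock=8.
Op 2: tick 4 -> clock=12.
Op 3: tick 7 -> clock=19.
Op 4: tick 4 -> clock=23.
Op 5: tick 7 -> clock=30.
Op 6: insert c.com -> 10.0.0.4 (expiry=30+10=40). clock=30
Op 7: tick 6 -> clock=36.
Op 8: insert a.com -> 10.0.0.1 (expiry=36+5=41). clock=36
Op 9: tick 1 -> clock=37.
Op 10: insert a.com -> 10.0.0.4 (expiry=37+5=42). clock=37
Op 11: insert c.com -> 10.0.0.3 (expiry=37+1=38). clock=37
Op 12: insert a.com -> 10.0.0.2 (expiry=37+3=40). clock=37
Op 13: insert b.com -> 10.0.0.3 (expiry=37+9=46). clock=37
Op 14: tick 11 -> clock=48. purged={a.com,b.com,c.com}
Op 15: insert c.com -> 10.0.0.1 (expiry=48+14=62). clock=48
lookup b.com: not in cache (expired or never inserted)

Answer: NXDOMAIN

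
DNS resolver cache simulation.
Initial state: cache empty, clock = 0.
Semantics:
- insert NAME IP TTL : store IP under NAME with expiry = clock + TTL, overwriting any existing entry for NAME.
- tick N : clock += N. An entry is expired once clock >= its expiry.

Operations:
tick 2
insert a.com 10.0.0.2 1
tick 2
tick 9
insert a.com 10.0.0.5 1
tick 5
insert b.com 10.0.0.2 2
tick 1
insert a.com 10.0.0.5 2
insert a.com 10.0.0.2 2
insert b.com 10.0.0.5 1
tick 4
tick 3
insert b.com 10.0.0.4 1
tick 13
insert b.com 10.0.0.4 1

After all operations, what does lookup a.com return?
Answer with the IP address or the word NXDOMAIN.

Op 1: tick 2 -> clock=2.
Op 2: insert a.com -> 10.0.0.2 (expiry=2+1=3). clock=2
Op 3: tick 2 -> clock=4. purged={a.com}
Op 4: tick 9 -> clock=13.
Op 5: insert a.com -> 10.0.0.5 (expiry=13+1=14). clock=13
Op 6: tick 5 -> clock=18. purged={a.com}
Op 7: insert b.com -> 10.0.0.2 (expiry=18+2=20). clock=18
Op 8: tick 1 -> clock=19.
Op 9: insert a.com -> 10.0.0.5 (expiry=19+2=21). clock=19
Op 10: insert a.com -> 10.0.0.2 (expiry=19+2=21). clock=19
Op 11: insert b.com -> 10.0.0.5 (expiry=19+1=20). clock=19
Op 12: tick 4 -> clock=23. purged={a.com,b.com}
Op 13: tick 3 -> clock=26.
Op 14: insert b.com -> 10.0.0.4 (expiry=26+1=27). clock=26
Op 15: tick 13 -> clock=39. purged={b.com}
Op 16: insert b.com -> 10.0.0.4 (expiry=39+1=40). clock=39
lookup a.com: not in cache (expired or never inserted)

Answer: NXDOMAIN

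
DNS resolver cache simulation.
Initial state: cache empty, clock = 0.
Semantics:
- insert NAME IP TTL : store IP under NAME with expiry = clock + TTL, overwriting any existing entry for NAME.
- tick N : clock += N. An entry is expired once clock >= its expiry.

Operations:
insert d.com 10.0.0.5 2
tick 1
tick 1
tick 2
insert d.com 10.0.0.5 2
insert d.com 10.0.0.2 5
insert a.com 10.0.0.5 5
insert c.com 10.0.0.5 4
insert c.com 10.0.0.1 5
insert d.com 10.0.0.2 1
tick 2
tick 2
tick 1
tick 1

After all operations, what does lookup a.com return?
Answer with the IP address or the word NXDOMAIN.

Answer: NXDOMAIN

Derivation:
Op 1: insert d.com -> 10.0.0.5 (expiry=0+2=2). clock=0
Op 2: tick 1 -> clock=1.
Op 3: tick 1 -> clock=2. purged={d.com}
Op 4: tick 2 -> clock=4.
Op 5: insert d.com -> 10.0.0.5 (expiry=4+2=6). clock=4
Op 6: insert d.com -> 10.0.0.2 (expiry=4+5=9). clock=4
Op 7: insert a.com -> 10.0.0.5 (expiry=4+5=9). clock=4
Op 8: insert c.com -> 10.0.0.5 (expiry=4+4=8). clock=4
Op 9: insert c.com -> 10.0.0.1 (expiry=4+5=9). clock=4
Op 10: insert d.com -> 10.0.0.2 (expiry=4+1=5). clock=4
Op 11: tick 2 -> clock=6. purged={d.com}
Op 12: tick 2 -> clock=8.
Op 13: tick 1 -> clock=9. purged={a.com,c.com}
Op 14: tick 1 -> clock=10.
lookup a.com: not in cache (expired or never inserted)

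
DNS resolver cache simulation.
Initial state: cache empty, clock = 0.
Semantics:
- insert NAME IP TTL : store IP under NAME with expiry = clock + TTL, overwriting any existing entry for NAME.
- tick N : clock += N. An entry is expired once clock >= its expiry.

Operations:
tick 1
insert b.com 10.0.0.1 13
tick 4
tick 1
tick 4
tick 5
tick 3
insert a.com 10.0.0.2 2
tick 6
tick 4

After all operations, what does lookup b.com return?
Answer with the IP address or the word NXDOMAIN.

Op 1: tick 1 -> clock=1.
Op 2: insert b.com -> 10.0.0.1 (expiry=1+13=14). clock=1
Op 3: tick 4 -> clock=5.
Op 4: tick 1 -> clock=6.
Op 5: tick 4 -> clock=10.
Op 6: tick 5 -> clock=15. purged={b.com}
Op 7: tick 3 -> clock=18.
Op 8: insert a.com -> 10.0.0.2 (expiry=18+2=20). clock=18
Op 9: tick 6 -> clock=24. purged={a.com}
Op 10: tick 4 -> clock=28.
lookup b.com: not in cache (expired or never inserted)

Answer: NXDOMAIN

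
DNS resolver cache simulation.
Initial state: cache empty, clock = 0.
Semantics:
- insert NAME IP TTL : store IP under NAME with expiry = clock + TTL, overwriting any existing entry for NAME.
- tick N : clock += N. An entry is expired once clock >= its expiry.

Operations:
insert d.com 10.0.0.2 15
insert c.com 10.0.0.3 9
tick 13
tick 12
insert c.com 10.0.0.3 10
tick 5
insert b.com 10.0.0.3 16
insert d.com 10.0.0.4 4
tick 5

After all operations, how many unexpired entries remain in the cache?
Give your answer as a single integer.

Op 1: insert d.com -> 10.0.0.2 (expiry=0+15=15). clock=0
Op 2: insert c.com -> 10.0.0.3 (expiry=0+9=9). clock=0
Op 3: tick 13 -> clock=13. purged={c.com}
Op 4: tick 12 -> clock=25. purged={d.com}
Op 5: insert c.com -> 10.0.0.3 (expiry=25+10=35). clock=25
Op 6: tick 5 -> clock=30.
Op 7: insert b.com -> 10.0.0.3 (expiry=30+16=46). clock=30
Op 8: insert d.com -> 10.0.0.4 (expiry=30+4=34). clock=30
Op 9: tick 5 -> clock=35. purged={c.com,d.com}
Final cache (unexpired): {b.com} -> size=1

Answer: 1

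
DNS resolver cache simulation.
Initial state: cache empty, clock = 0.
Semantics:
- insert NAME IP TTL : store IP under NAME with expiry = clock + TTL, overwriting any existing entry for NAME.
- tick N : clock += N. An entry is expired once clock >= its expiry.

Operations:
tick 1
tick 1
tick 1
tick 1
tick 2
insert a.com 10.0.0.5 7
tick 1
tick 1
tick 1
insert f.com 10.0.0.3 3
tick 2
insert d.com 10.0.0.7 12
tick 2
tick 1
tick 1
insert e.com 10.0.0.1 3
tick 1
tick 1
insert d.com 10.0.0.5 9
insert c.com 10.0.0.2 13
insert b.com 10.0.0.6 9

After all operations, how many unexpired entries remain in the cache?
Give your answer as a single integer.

Op 1: tick 1 -> clock=1.
Op 2: tick 1 -> clock=2.
Op 3: tick 1 -> clock=3.
Op 4: tick 1 -> clock=4.
Op 5: tick 2 -> clock=6.
Op 6: insert a.com -> 10.0.0.5 (expiry=6+7=13). clock=6
Op 7: tick 1 -> clock=7.
Op 8: tick 1 -> clock=8.
Op 9: tick 1 -> clock=9.
Op 10: insert f.com -> 10.0.0.3 (expiry=9+3=12). clock=9
Op 11: tick 2 -> clock=11.
Op 12: insert d.com -> 10.0.0.7 (expiry=11+12=23). clock=11
Op 13: tick 2 -> clock=13. purged={a.com,f.com}
Op 14: tick 1 -> clock=14.
Op 15: tick 1 -> clock=15.
Op 16: insert e.com -> 10.0.0.1 (expiry=15+3=18). clock=15
Op 17: tick 1 -> clock=16.
Op 18: tick 1 -> clock=17.
Op 19: insert d.com -> 10.0.0.5 (expiry=17+9=26). clock=17
Op 20: insert c.com -> 10.0.0.2 (expiry=17+13=30). clock=17
Op 21: insert b.com -> 10.0.0.6 (expiry=17+9=26). clock=17
Final cache (unexpired): {b.com,c.com,d.com,e.com} -> size=4

Answer: 4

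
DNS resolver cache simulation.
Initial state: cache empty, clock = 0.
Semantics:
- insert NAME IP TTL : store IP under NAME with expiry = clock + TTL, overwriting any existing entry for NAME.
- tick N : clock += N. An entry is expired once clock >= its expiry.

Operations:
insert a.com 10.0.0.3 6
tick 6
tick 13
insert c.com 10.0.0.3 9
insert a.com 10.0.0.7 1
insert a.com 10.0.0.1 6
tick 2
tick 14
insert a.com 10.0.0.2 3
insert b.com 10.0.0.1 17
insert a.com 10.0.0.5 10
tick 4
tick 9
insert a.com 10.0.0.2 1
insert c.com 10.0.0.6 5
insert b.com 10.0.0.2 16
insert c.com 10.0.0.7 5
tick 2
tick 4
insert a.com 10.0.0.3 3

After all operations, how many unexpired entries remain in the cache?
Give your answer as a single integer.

Answer: 2

Derivation:
Op 1: insert a.com -> 10.0.0.3 (expiry=0+6=6). clock=0
Op 2: tick 6 -> clock=6. purged={a.com}
Op 3: tick 13 -> clock=19.
Op 4: insert c.com -> 10.0.0.3 (expiry=19+9=28). clock=19
Op 5: insert a.com -> 10.0.0.7 (expiry=19+1=20). clock=19
Op 6: insert a.com -> 10.0.0.1 (expiry=19+6=25). clock=19
Op 7: tick 2 -> clock=21.
Op 8: tick 14 -> clock=35. purged={a.com,c.com}
Op 9: insert a.com -> 10.0.0.2 (expiry=35+3=38). clock=35
Op 10: insert b.com -> 10.0.0.1 (expiry=35+17=52). clock=35
Op 11: insert a.com -> 10.0.0.5 (expiry=35+10=45). clock=35
Op 12: tick 4 -> clock=39.
Op 13: tick 9 -> clock=48. purged={a.com}
Op 14: insert a.com -> 10.0.0.2 (expiry=48+1=49). clock=48
Op 15: insert c.com -> 10.0.0.6 (expiry=48+5=53). clock=48
Op 16: insert b.com -> 10.0.0.2 (expiry=48+16=64). clock=48
Op 17: insert c.com -> 10.0.0.7 (expiry=48+5=53). clock=48
Op 18: tick 2 -> clock=50. purged={a.com}
Op 19: tick 4 -> clock=54. purged={c.com}
Op 20: insert a.com -> 10.0.0.3 (expiry=54+3=57). clock=54
Final cache (unexpired): {a.com,b.com} -> size=2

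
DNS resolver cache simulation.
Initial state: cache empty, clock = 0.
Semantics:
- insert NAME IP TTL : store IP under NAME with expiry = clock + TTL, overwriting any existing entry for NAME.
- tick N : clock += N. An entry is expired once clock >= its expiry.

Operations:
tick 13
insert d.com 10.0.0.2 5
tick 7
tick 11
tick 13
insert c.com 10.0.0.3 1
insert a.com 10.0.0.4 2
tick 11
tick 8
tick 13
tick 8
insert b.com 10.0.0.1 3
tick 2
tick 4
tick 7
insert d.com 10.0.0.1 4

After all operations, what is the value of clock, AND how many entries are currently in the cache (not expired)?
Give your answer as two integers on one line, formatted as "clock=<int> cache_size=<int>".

Op 1: tick 13 -> clock=13.
Op 2: insert d.com -> 10.0.0.2 (expiry=13+5=18). clock=13
Op 3: tick 7 -> clock=20. purged={d.com}
Op 4: tick 11 -> clock=31.
Op 5: tick 13 -> clock=44.
Op 6: insert c.com -> 10.0.0.3 (expiry=44+1=45). clock=44
Op 7: insert a.com -> 10.0.0.4 (expiry=44+2=46). clock=44
Op 8: tick 11 -> clock=55. purged={a.com,c.com}
Op 9: tick 8 -> clock=63.
Op 10: tick 13 -> clock=76.
Op 11: tick 8 -> clock=84.
Op 12: insert b.com -> 10.0.0.1 (expiry=84+3=87). clock=84
Op 13: tick 2 -> clock=86.
Op 14: tick 4 -> clock=90. purged={b.com}
Op 15: tick 7 -> clock=97.
Op 16: insert d.com -> 10.0.0.1 (expiry=97+4=101). clock=97
Final clock = 97
Final cache (unexpired): {d.com} -> size=1

Answer: clock=97 cache_size=1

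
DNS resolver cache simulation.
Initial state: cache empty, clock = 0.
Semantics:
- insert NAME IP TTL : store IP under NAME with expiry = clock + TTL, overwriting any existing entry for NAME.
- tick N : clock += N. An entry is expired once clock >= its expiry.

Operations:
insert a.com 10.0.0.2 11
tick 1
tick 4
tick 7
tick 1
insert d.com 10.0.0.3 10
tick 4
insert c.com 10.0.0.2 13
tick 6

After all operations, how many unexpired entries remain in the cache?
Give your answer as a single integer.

Op 1: insert a.com -> 10.0.0.2 (expiry=0+11=11). clock=0
Op 2: tick 1 -> clock=1.
Op 3: tick 4 -> clock=5.
Op 4: tick 7 -> clock=12. purged={a.com}
Op 5: tick 1 -> clock=13.
Op 6: insert d.com -> 10.0.0.3 (expiry=13+10=23). clock=13
Op 7: tick 4 -> clock=17.
Op 8: insert c.com -> 10.0.0.2 (expiry=17+13=30). clock=17
Op 9: tick 6 -> clock=23. purged={d.com}
Final cache (unexpired): {c.com} -> size=1

Answer: 1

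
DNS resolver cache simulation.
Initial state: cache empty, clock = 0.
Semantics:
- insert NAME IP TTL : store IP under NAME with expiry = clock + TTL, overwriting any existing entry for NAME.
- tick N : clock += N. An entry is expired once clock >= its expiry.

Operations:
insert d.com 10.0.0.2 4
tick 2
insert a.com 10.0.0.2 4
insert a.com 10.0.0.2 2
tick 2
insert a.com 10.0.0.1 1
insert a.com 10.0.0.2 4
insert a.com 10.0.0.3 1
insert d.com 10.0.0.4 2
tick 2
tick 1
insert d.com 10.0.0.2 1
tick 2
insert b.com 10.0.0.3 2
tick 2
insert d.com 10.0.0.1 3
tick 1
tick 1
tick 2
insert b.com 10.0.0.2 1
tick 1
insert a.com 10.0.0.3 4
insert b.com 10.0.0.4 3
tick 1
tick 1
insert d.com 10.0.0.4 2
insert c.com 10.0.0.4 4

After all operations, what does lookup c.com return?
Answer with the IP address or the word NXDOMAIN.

Answer: 10.0.0.4

Derivation:
Op 1: insert d.com -> 10.0.0.2 (expiry=0+4=4). clock=0
Op 2: tick 2 -> clock=2.
Op 3: insert a.com -> 10.0.0.2 (expiry=2+4=6). clock=2
Op 4: insert a.com -> 10.0.0.2 (expiry=2+2=4). clock=2
Op 5: tick 2 -> clock=4. purged={a.com,d.com}
Op 6: insert a.com -> 10.0.0.1 (expiry=4+1=5). clock=4
Op 7: insert a.com -> 10.0.0.2 (expiry=4+4=8). clock=4
Op 8: insert a.com -> 10.0.0.3 (expiry=4+1=5). clock=4
Op 9: insert d.com -> 10.0.0.4 (expiry=4+2=6). clock=4
Op 10: tick 2 -> clock=6. purged={a.com,d.com}
Op 11: tick 1 -> clock=7.
Op 12: insert d.com -> 10.0.0.2 (expiry=7+1=8). clock=7
Op 13: tick 2 -> clock=9. purged={d.com}
Op 14: insert b.com -> 10.0.0.3 (expiry=9+2=11). clock=9
Op 15: tick 2 -> clock=11. purged={b.com}
Op 16: insert d.com -> 10.0.0.1 (expiry=11+3=14). clock=11
Op 17: tick 1 -> clock=12.
Op 18: tick 1 -> clock=13.
Op 19: tick 2 -> clock=15. purged={d.com}
Op 20: insert b.com -> 10.0.0.2 (expiry=15+1=16). clock=15
Op 21: tick 1 -> clock=16. purged={b.com}
Op 22: insert a.com -> 10.0.0.3 (expiry=16+4=20). clock=16
Op 23: insert b.com -> 10.0.0.4 (expiry=16+3=19). clock=16
Op 24: tick 1 -> clock=17.
Op 25: tick 1 -> clock=18.
Op 26: insert d.com -> 10.0.0.4 (expiry=18+2=20). clock=18
Op 27: insert c.com -> 10.0.0.4 (expiry=18+4=22). clock=18
lookup c.com: present, ip=10.0.0.4 expiry=22 > clock=18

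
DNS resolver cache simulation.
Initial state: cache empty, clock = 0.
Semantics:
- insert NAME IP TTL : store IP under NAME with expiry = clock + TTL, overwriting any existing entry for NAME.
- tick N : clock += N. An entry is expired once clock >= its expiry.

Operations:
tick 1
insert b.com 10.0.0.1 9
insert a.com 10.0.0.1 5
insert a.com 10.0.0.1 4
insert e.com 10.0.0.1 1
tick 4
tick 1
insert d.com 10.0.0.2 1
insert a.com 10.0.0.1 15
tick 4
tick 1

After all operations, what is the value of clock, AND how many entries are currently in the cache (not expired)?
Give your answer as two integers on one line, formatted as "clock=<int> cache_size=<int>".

Answer: clock=11 cache_size=1

Derivation:
Op 1: tick 1 -> clock=1.
Op 2: insert b.com -> 10.0.0.1 (expiry=1+9=10). clock=1
Op 3: insert a.com -> 10.0.0.1 (expiry=1+5=6). clock=1
Op 4: insert a.com -> 10.0.0.1 (expiry=1+4=5). clock=1
Op 5: insert e.com -> 10.0.0.1 (expiry=1+1=2). clock=1
Op 6: tick 4 -> clock=5. purged={a.com,e.com}
Op 7: tick 1 -> clock=6.
Op 8: insert d.com -> 10.0.0.2 (expiry=6+1=7). clock=6
Op 9: insert a.com -> 10.0.0.1 (expiry=6+15=21). clock=6
Op 10: tick 4 -> clock=10. purged={b.com,d.com}
Op 11: tick 1 -> clock=11.
Final clock = 11
Final cache (unexpired): {a.com} -> size=1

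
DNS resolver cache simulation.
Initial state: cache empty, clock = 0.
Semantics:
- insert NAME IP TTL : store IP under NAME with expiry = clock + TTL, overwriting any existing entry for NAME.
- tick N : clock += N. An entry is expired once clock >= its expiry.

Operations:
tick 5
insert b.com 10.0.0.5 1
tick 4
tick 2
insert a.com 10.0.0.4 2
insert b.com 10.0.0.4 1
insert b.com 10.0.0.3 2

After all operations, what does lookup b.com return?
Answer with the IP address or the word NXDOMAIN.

Op 1: tick 5 -> clock=5.
Op 2: insert b.com -> 10.0.0.5 (expiry=5+1=6). clock=5
Op 3: tick 4 -> clock=9. purged={b.com}
Op 4: tick 2 -> clock=11.
Op 5: insert a.com -> 10.0.0.4 (expiry=11+2=13). clock=11
Op 6: insert b.com -> 10.0.0.4 (expiry=11+1=12). clock=11
Op 7: insert b.com -> 10.0.0.3 (expiry=11+2=13). clock=11
lookup b.com: present, ip=10.0.0.3 expiry=13 > clock=11

Answer: 10.0.0.3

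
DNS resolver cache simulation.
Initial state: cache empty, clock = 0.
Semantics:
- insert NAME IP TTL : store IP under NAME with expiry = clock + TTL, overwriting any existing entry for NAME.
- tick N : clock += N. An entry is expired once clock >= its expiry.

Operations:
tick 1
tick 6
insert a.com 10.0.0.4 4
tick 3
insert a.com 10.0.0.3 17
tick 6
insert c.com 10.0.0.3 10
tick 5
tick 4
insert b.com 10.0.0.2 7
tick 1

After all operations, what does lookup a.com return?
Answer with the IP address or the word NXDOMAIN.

Answer: 10.0.0.3

Derivation:
Op 1: tick 1 -> clock=1.
Op 2: tick 6 -> clock=7.
Op 3: insert a.com -> 10.0.0.4 (expiry=7+4=11). clock=7
Op 4: tick 3 -> clock=10.
Op 5: insert a.com -> 10.0.0.3 (expiry=10+17=27). clock=10
Op 6: tick 6 -> clock=16.
Op 7: insert c.com -> 10.0.0.3 (expiry=16+10=26). clock=16
Op 8: tick 5 -> clock=21.
Op 9: tick 4 -> clock=25.
Op 10: insert b.com -> 10.0.0.2 (expiry=25+7=32). clock=25
Op 11: tick 1 -> clock=26. purged={c.com}
lookup a.com: present, ip=10.0.0.3 expiry=27 > clock=26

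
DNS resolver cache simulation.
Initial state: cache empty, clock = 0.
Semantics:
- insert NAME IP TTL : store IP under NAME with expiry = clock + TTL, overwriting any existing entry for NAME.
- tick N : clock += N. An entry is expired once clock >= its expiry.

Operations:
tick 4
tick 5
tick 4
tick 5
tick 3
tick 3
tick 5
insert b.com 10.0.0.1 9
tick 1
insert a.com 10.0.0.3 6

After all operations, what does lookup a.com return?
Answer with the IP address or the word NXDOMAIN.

Op 1: tick 4 -> clock=4.
Op 2: tick 5 -> clock=9.
Op 3: tick 4 -> clock=13.
Op 4: tick 5 -> clock=18.
Op 5: tick 3 -> clock=21.
Op 6: tick 3 -> clock=24.
Op 7: tick 5 -> clock=29.
Op 8: insert b.com -> 10.0.0.1 (expiry=29+9=38). clock=29
Op 9: tick 1 -> clock=30.
Op 10: insert a.com -> 10.0.0.3 (expiry=30+6=36). clock=30
lookup a.com: present, ip=10.0.0.3 expiry=36 > clock=30

Answer: 10.0.0.3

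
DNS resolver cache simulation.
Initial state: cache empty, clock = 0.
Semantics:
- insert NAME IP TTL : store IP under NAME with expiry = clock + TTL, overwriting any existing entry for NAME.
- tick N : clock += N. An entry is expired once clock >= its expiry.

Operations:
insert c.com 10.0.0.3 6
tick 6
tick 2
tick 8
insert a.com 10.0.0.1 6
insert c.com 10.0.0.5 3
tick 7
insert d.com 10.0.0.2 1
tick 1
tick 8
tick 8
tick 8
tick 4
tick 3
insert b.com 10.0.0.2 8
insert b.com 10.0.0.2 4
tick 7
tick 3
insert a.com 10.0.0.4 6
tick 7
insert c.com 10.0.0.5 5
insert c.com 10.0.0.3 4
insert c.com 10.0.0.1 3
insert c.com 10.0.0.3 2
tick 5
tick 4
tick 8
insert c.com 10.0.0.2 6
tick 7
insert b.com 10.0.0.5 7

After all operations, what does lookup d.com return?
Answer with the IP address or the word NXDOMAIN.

Op 1: insert c.com -> 10.0.0.3 (expiry=0+6=6). clock=0
Op 2: tick 6 -> clock=6. purged={c.com}
Op 3: tick 2 -> clock=8.
Op 4: tick 8 -> clock=16.
Op 5: insert a.com -> 10.0.0.1 (expiry=16+6=22). clock=16
Op 6: insert c.com -> 10.0.0.5 (expiry=16+3=19). clock=16
Op 7: tick 7 -> clock=23. purged={a.com,c.com}
Op 8: insert d.com -> 10.0.0.2 (expiry=23+1=24). clock=23
Op 9: tick 1 -> clock=24. purged={d.com}
Op 10: tick 8 -> clock=32.
Op 11: tick 8 -> clock=40.
Op 12: tick 8 -> clock=48.
Op 13: tick 4 -> clock=52.
Op 14: tick 3 -> clock=55.
Op 15: insert b.com -> 10.0.0.2 (expiry=55+8=63). clock=55
Op 16: insert b.com -> 10.0.0.2 (expiry=55+4=59). clock=55
Op 17: tick 7 -> clock=62. purged={b.com}
Op 18: tick 3 -> clock=65.
Op 19: insert a.com -> 10.0.0.4 (expiry=65+6=71). clock=65
Op 20: tick 7 -> clock=72. purged={a.com}
Op 21: insert c.com -> 10.0.0.5 (expiry=72+5=77). clock=72
Op 22: insert c.com -> 10.0.0.3 (expiry=72+4=76). clock=72
Op 23: insert c.com -> 10.0.0.1 (expiry=72+3=75). clock=72
Op 24: insert c.com -> 10.0.0.3 (expiry=72+2=74). clock=72
Op 25: tick 5 -> clock=77. purged={c.com}
Op 26: tick 4 -> clock=81.
Op 27: tick 8 -> clock=89.
Op 28: insert c.com -> 10.0.0.2 (expiry=89+6=95). clock=89
Op 29: tick 7 -> clock=96. purged={c.com}
Op 30: insert b.com -> 10.0.0.5 (expiry=96+7=103). clock=96
lookup d.com: not in cache (expired or never inserted)

Answer: NXDOMAIN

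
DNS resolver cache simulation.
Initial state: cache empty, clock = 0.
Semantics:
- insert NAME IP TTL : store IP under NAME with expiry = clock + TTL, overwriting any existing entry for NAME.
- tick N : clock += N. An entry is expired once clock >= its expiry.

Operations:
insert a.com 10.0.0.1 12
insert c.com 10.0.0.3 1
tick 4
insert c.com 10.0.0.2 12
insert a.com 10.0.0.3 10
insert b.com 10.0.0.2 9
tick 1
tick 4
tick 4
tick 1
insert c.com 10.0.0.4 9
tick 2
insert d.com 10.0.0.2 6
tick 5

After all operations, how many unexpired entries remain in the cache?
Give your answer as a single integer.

Answer: 2

Derivation:
Op 1: insert a.com -> 10.0.0.1 (expiry=0+12=12). clock=0
Op 2: insert c.com -> 10.0.0.3 (expiry=0+1=1). clock=0
Op 3: tick 4 -> clock=4. purged={c.com}
Op 4: insert c.com -> 10.0.0.2 (expiry=4+12=16). clock=4
Op 5: insert a.com -> 10.0.0.3 (expiry=4+10=14). clock=4
Op 6: insert b.com -> 10.0.0.2 (expiry=4+9=13). clock=4
Op 7: tick 1 -> clock=5.
Op 8: tick 4 -> clock=9.
Op 9: tick 4 -> clock=13. purged={b.com}
Op 10: tick 1 -> clock=14. purged={a.com}
Op 11: insert c.com -> 10.0.0.4 (expiry=14+9=23). clock=14
Op 12: tick 2 -> clock=16.
Op 13: insert d.com -> 10.0.0.2 (expiry=16+6=22). clock=16
Op 14: tick 5 -> clock=21.
Final cache (unexpired): {c.com,d.com} -> size=2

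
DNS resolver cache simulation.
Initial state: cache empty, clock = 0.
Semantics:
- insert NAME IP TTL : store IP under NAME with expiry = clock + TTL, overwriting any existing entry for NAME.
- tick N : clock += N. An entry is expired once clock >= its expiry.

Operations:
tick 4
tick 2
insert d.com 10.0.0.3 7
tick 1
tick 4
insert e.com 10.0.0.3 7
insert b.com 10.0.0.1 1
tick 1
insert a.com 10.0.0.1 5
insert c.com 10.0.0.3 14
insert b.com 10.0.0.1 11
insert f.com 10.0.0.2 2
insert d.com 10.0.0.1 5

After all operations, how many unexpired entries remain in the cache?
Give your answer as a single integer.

Answer: 6

Derivation:
Op 1: tick 4 -> clock=4.
Op 2: tick 2 -> clock=6.
Op 3: insert d.com -> 10.0.0.3 (expiry=6+7=13). clock=6
Op 4: tick 1 -> clock=7.
Op 5: tick 4 -> clock=11.
Op 6: insert e.com -> 10.0.0.3 (expiry=11+7=18). clock=11
Op 7: insert b.com -> 10.0.0.1 (expiry=11+1=12). clock=11
Op 8: tick 1 -> clock=12. purged={b.com}
Op 9: insert a.com -> 10.0.0.1 (expiry=12+5=17). clock=12
Op 10: insert c.com -> 10.0.0.3 (expiry=12+14=26). clock=12
Op 11: insert b.com -> 10.0.0.1 (expiry=12+11=23). clock=12
Op 12: insert f.com -> 10.0.0.2 (expiry=12+2=14). clock=12
Op 13: insert d.com -> 10.0.0.1 (expiry=12+5=17). clock=12
Final cache (unexpired): {a.com,b.com,c.com,d.com,e.com,f.com} -> size=6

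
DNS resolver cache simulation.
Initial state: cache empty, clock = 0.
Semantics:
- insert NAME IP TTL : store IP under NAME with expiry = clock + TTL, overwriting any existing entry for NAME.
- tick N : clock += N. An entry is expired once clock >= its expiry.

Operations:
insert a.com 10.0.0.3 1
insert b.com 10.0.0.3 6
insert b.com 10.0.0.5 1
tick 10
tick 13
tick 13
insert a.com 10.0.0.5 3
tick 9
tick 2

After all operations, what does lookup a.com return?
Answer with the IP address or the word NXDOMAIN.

Op 1: insert a.com -> 10.0.0.3 (expiry=0+1=1). clock=0
Op 2: insert b.com -> 10.0.0.3 (expiry=0+6=6). clock=0
Op 3: insert b.com -> 10.0.0.5 (expiry=0+1=1). clock=0
Op 4: tick 10 -> clock=10. purged={a.com,b.com}
Op 5: tick 13 -> clock=23.
Op 6: tick 13 -> clock=36.
Op 7: insert a.com -> 10.0.0.5 (expiry=36+3=39). clock=36
Op 8: tick 9 -> clock=45. purged={a.com}
Op 9: tick 2 -> clock=47.
lookup a.com: not in cache (expired or never inserted)

Answer: NXDOMAIN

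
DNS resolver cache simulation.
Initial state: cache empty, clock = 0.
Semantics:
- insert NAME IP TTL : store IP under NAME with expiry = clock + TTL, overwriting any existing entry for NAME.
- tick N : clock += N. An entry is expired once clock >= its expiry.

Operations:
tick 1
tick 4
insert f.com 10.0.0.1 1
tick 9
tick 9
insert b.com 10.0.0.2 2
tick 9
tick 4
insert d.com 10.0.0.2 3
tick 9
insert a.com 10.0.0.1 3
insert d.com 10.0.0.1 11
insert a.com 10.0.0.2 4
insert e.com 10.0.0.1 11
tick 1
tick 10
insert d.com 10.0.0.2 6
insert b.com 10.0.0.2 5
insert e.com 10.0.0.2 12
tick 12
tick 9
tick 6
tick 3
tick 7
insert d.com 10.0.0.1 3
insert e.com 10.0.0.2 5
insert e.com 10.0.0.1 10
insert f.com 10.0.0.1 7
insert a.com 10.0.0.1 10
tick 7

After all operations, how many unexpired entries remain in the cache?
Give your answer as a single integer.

Answer: 2

Derivation:
Op 1: tick 1 -> clock=1.
Op 2: tick 4 -> clock=5.
Op 3: insert f.com -> 10.0.0.1 (expiry=5+1=6). clock=5
Op 4: tick 9 -> clock=14. purged={f.com}
Op 5: tick 9 -> clock=23.
Op 6: insert b.com -> 10.0.0.2 (expiry=23+2=25). clock=23
Op 7: tick 9 -> clock=32. purged={b.com}
Op 8: tick 4 -> clock=36.
Op 9: insert d.com -> 10.0.0.2 (expiry=36+3=39). clock=36
Op 10: tick 9 -> clock=45. purged={d.com}
Op 11: insert a.com -> 10.0.0.1 (expiry=45+3=48). clock=45
Op 12: insert d.com -> 10.0.0.1 (expiry=45+11=56). clock=45
Op 13: insert a.com -> 10.0.0.2 (expiry=45+4=49). clock=45
Op 14: insert e.com -> 10.0.0.1 (expiry=45+11=56). clock=45
Op 15: tick 1 -> clock=46.
Op 16: tick 10 -> clock=56. purged={a.com,d.com,e.com}
Op 17: insert d.com -> 10.0.0.2 (expiry=56+6=62). clock=56
Op 18: insert b.com -> 10.0.0.2 (expiry=56+5=61). clock=56
Op 19: insert e.com -> 10.0.0.2 (expiry=56+12=68). clock=56
Op 20: tick 12 -> clock=68. purged={b.com,d.com,e.com}
Op 21: tick 9 -> clock=77.
Op 22: tick 6 -> clock=83.
Op 23: tick 3 -> clock=86.
Op 24: tick 7 -> clock=93.
Op 25: insert d.com -> 10.0.0.1 (expiry=93+3=96). clock=93
Op 26: insert e.com -> 10.0.0.2 (expiry=93+5=98). clock=93
Op 27: insert e.com -> 10.0.0.1 (expiry=93+10=103). clock=93
Op 28: insert f.com -> 10.0.0.1 (expiry=93+7=100). clock=93
Op 29: insert a.com -> 10.0.0.1 (expiry=93+10=103). clock=93
Op 30: tick 7 -> clock=100. purged={d.com,f.com}
Final cache (unexpired): {a.com,e.com} -> size=2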